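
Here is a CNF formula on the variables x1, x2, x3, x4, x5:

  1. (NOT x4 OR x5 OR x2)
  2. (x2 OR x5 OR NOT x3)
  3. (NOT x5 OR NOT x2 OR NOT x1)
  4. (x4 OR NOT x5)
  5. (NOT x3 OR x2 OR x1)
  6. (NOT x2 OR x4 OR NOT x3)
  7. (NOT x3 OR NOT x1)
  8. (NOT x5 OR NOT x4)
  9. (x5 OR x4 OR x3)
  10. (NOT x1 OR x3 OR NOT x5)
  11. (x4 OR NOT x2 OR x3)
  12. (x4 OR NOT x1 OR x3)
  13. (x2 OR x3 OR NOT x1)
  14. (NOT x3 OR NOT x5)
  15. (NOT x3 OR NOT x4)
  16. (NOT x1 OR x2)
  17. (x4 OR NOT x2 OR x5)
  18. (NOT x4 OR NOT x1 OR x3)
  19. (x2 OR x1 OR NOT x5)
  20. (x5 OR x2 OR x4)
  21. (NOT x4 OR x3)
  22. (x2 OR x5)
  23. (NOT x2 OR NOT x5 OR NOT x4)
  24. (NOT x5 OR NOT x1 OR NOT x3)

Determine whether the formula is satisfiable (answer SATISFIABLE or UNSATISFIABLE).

UNSATISFIABLE

x3 = True:
  propagation gives x1=False, x2=True, x4=True; an empty clause results — contradiction.
x3 = False:
  propagation gives x4=False, x5=False; an empty clause results — contradiction.
Every branch closes, so no satisfying assignment exists.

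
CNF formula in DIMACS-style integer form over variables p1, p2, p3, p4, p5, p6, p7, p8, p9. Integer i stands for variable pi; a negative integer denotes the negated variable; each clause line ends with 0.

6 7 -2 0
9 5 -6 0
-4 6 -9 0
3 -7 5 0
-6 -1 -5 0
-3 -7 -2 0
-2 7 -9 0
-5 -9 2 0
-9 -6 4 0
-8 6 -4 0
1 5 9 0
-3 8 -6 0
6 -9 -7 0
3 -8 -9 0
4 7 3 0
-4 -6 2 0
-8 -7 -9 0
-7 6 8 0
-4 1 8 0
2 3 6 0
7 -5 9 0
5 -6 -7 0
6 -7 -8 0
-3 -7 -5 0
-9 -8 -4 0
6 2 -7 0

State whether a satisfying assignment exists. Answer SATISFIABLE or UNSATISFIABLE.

Branch on p1: take p1 = False.
Branch on p2: take p2 = False.
Try p3 = True.
For the remaining variables, p4 = False, p5 = False, p6 = False, p7 = False, p8 = False, p9 = True works.
So p1=False, p2=False, p3=True, p4=False, p5=False, p6=False, p7=False, p8=False, p9=True is a satisfying assignment.

SATISFIABLE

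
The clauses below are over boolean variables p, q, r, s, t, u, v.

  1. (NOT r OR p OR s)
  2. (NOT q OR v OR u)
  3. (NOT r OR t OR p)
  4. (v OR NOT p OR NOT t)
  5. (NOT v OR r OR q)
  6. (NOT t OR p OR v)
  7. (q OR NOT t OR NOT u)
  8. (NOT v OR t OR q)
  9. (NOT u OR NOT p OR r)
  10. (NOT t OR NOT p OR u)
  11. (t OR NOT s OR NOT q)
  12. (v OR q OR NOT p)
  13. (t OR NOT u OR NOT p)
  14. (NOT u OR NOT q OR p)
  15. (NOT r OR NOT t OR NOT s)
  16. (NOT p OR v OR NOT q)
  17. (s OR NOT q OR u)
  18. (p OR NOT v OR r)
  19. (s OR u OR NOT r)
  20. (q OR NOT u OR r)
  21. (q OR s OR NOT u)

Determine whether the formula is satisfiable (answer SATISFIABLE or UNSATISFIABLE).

SATISFIABLE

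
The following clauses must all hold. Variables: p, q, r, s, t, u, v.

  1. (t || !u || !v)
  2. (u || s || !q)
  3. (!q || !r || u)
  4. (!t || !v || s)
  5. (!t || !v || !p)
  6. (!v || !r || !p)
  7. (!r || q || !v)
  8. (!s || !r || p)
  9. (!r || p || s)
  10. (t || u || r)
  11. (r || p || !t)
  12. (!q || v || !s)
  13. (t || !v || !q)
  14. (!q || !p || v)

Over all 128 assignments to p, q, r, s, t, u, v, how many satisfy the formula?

Split on v, then r.
  v=T, r=T: a clause becomes empty — 0.
  v=T, r=F: no assignment works — 0.
  v=F, r=T: forces p=T; q=F; s, t, u free → 2^3 = 8.
  v=F, r=F: 9 of the 32 assignments to (p,q,s,t,u) work.
Total: 0 + 0 + 8 + 9 = 17.

17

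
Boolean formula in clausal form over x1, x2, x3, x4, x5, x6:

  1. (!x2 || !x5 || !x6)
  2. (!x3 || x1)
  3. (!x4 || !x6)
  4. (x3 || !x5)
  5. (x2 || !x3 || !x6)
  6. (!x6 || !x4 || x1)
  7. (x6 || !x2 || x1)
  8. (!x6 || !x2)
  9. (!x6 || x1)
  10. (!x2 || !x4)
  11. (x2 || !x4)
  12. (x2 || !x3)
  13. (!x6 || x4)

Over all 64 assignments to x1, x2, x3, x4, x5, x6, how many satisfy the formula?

5

Satisfying assignments:
  x1=F x2=F x3=F x4=F x5=F x6=F
  x1=T x2=F x3=F x4=F x5=F x6=F
  x1=T x2=T x3=F x4=F x5=F x6=F
  x1=T x2=T x3=T x4=F x5=F x6=F
  x1=T x2=T x3=T x4=F x5=T x6=F
Count: 5.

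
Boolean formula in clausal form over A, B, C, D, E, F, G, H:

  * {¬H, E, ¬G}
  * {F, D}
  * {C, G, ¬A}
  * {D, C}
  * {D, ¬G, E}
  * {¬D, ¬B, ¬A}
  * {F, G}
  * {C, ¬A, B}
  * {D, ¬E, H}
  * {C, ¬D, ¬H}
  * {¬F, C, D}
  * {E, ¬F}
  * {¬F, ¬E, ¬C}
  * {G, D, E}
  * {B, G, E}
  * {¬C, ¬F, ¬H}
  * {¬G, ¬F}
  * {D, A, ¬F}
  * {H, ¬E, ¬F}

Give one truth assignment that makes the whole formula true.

A = True, B = False, C = True, D = True, E = True, F = False, G = True, H = True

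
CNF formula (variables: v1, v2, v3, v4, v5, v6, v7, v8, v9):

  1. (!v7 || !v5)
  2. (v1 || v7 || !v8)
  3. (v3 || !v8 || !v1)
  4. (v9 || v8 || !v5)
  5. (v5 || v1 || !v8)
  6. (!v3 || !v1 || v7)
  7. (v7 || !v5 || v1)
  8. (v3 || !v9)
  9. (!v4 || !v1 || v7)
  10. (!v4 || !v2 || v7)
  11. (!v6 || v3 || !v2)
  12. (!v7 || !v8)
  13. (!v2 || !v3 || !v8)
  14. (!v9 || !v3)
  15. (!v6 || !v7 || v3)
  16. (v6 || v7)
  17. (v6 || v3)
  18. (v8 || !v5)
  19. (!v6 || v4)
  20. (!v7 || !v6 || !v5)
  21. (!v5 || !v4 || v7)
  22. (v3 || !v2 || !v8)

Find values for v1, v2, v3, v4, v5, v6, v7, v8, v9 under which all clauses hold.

v1=True, v2=True, v3=True, v4=False, v5=False, v6=False, v7=True, v8=False, v9=False

Check each clause:
  1. (!v5 || !v7) — !v5 is true.
  2. (v1 || !v8 || v7) — !v8 is true.
  3. (v3 || !v1 || !v8) — !v8 is true.
  4. (v9 || !v5 || v8) — !v5 is true.
  5. (!v8 || v1 || v5) — !v8 is true.
  6. (!v3 || !v1 || v7) — v7 is true.
  7. (!v5 || v7 || v1) — v1 is true.
  8. (v3 || !v9) — v3 is true.
  9. (v7 || !v1 || !v4) — !v4 is true.
  10. (!v2 || !v4 || v7) — !v4 is true.
  11. (!v6 || !v2 || v3) — !v6 is true.
  12. (!v8 || !v7) — !v8 is true.
  13. (!v3 || !v2 || !v8) — !v8 is true.
  14. (!v3 || !v9) — !v9 is true.
  15. (!v6 || v3 || !v7) — !v6 is true.
  16. (v6 || v7) — v7 is true.
  17. (v3 || v6) — v3 is true.
  18. (v8 || !v5) — !v5 is true.
  19. (v4 || !v6) — !v6 is true.
  20. (!v6 || !v7 || !v5) — !v6 is true.
  21. (!v5 || !v4 || v7) — !v5 is true.
  22. (!v8 || !v2 || v3) — !v8 is true.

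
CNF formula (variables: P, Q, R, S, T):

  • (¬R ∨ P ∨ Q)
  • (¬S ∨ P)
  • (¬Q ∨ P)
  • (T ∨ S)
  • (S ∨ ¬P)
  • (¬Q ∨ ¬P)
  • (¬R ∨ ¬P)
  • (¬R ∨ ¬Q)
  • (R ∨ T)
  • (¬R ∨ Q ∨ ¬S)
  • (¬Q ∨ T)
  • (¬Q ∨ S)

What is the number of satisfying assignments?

2

The models are:
  P=0 Q=0 R=0 S=0 T=1
  P=1 Q=0 R=0 S=1 T=1
That's 2 in total.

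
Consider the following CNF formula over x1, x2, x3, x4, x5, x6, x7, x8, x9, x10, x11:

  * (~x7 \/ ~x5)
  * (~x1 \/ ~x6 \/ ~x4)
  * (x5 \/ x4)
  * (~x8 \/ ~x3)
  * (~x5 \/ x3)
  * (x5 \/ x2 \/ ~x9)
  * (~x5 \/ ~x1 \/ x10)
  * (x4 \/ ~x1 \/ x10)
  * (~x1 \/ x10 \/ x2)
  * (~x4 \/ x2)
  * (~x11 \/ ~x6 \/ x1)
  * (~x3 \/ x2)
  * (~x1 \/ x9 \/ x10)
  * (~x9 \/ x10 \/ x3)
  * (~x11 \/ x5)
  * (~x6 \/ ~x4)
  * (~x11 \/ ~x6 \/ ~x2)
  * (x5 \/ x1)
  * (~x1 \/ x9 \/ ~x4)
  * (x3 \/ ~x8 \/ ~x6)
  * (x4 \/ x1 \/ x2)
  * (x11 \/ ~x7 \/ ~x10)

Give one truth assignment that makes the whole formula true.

x1=False, x2=True, x3=True, x4=False, x5=True, x6=False, x7=False, x8=False, x9=False, x10=False, x11=False

Pure literal: x6 appears only negated; assign x6 = False.
x7 occurs only negated in the remaining clauses — set x7 = False.
Try x1 = False.
  then x5 is forced to True.
  then x3 is forced to True.
  then x8 is forced to False.
  then x2 is forced to True.
x4, x9, x10, x11 are now unconstrained; take x4 = False, x9 = False, x10 = False, x11 = False.
Check each clause:
  1. (~x5 \/ ~x7) — ~x7 is true.
  2. (~x4 \/ ~x1 \/ ~x6) — ~x6 is true.
  3. (x5 \/ x4) — x5 is true.
  4. (~x3 \/ ~x8) — ~x8 is true.
  5. (x3 \/ ~x5) — x3 is true.
  6. (x2 \/ x5 \/ ~x9) — x2 is true.
  7. (~x1 \/ ~x5 \/ x10) — ~x1 is true.
  8. (~x1 \/ x10 \/ x4) — ~x1 is true.
  9. (x10 \/ x2 \/ ~x1) — x2 is true.
  10. (~x4 \/ x2) — x2 is true.
  11. (~x6 \/ ~x11 \/ x1) — ~x6 is true.
  12. (~x3 \/ x2) — x2 is true.
  13. (x9 \/ x10 \/ ~x1) — ~x1 is true.
  14. (x3 \/ x10 \/ ~x9) — x3 is true.
  15. (~x11 \/ x5) — ~x11 is true.
  16. (~x4 \/ ~x6) — ~x6 is true.
  17. (~x11 \/ ~x6 \/ ~x2) — ~x6 is true.
  18. (x1 \/ x5) — x5 is true.
  19. (~x1 \/ ~x4 \/ x9) — ~x4 is true.
  20. (~x6 \/ x3 \/ ~x8) — ~x8 is true.
  21. (x1 \/ x4 \/ x2) — x2 is true.
  22. (~x10 \/ ~x7 \/ x11) — ~x7 is true.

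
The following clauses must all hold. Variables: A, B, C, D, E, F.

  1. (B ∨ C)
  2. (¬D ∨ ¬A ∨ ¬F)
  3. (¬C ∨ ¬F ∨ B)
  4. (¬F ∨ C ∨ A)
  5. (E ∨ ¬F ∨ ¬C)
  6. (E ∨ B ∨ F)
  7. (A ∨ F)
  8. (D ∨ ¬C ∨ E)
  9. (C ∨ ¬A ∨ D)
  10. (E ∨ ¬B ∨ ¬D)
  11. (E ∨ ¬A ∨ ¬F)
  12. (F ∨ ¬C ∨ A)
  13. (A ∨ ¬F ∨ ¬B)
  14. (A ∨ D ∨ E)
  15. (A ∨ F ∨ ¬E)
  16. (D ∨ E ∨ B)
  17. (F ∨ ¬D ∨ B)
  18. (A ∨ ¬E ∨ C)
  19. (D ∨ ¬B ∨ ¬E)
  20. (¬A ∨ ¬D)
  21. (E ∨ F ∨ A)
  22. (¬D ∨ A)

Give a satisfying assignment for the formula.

A = True  B = False  C = True  D = False  E = True  F = False

Check each clause:
  1. (C ∨ B) — C is true.
  2. (¬A ∨ ¬F ∨ ¬D) — ¬F is true.
  3. (¬C ∨ B ∨ ¬F) — ¬F is true.
  4. (¬F ∨ C ∨ A) — A is true.
  5. (¬C ∨ ¬F ∨ E) — E is true.
  6. (E ∨ B ∨ F) — E is true.
  7. (F ∨ A) — A is true.
  8. (D ∨ E ∨ ¬C) — E is true.
  9. (¬A ∨ D ∨ C) — C is true.
  10. (E ∨ ¬D ∨ ¬B) — ¬D is true.
  11. (¬F ∨ ¬A ∨ E) — ¬F is true.
  12. (F ∨ ¬C ∨ A) — A is true.
  13. (¬F ∨ ¬B ∨ A) — A is true.
  14. (E ∨ D ∨ A) — A is true.
  15. (F ∨ ¬E ∨ A) — A is true.
  16. (E ∨ B ∨ D) — E is true.
  17. (¬D ∨ F ∨ B) — ¬D is true.
  18. (C ∨ A ∨ ¬E) — C is true.
  19. (¬E ∨ D ∨ ¬B) — ¬B is true.
  20. (¬A ∨ ¬D) — ¬D is true.
  21. (F ∨ A ∨ E) — A is true.
  22. (A ∨ ¬D) — A is true.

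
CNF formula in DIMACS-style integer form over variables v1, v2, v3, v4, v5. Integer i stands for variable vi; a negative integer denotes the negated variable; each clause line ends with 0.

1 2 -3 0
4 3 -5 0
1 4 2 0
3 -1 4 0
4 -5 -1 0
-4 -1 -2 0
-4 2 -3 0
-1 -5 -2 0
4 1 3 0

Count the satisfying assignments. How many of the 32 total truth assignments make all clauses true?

12

Split on v1, then v4.
  v1=T, v4=T: remaining (v2,v3,v5) ∈ {(F,F,F); (F,F,T)} — 2.
  v1=T, v4=F: remaining (v2,v3,v5) ∈ {(F,T,F); (T,T,F)} — 2.
  v1=F, v4=T: v5 free; 3 ways for (v2,v3) × 2^1 = 6.
  v1=F, v4=F: remaining (v2,v3,v5) ∈ {(T,T,F); (T,T,T)} — 2.
Total: 2 + 2 + 6 + 2 = 12.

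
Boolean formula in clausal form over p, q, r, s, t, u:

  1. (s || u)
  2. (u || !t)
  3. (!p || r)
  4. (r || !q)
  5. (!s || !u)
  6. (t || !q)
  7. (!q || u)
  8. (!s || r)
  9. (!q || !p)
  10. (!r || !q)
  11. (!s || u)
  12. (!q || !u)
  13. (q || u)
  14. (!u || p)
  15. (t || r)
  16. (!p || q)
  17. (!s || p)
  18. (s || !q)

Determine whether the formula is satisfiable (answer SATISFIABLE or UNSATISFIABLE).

q = True:
  propagation gives r=True; an empty clause results — contradiction.
q = False:
  propagation gives u=True, s=False, p=True; an empty clause results — contradiction.
Every branch closes, so no satisfying assignment exists.

UNSATISFIABLE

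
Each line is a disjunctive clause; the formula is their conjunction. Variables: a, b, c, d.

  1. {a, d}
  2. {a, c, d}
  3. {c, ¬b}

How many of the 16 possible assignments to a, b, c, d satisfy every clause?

9

Split on a, then c.
  a=1, c=1: remaining (b,d) ∈ {(0,0); (0,1); (1,0); (1,1)} — 4.
  a=1, c=0: remaining (b,d) ∈ {(0,0); (0,1)} — 2.
  a=0, c=1: remaining (b,d) ∈ {(0,1); (1,1)} — 2.
  a=0, c=0: remaining (b,d) ∈ {(0,1)} — 1.
Total: 4 + 2 + 2 + 1 = 9.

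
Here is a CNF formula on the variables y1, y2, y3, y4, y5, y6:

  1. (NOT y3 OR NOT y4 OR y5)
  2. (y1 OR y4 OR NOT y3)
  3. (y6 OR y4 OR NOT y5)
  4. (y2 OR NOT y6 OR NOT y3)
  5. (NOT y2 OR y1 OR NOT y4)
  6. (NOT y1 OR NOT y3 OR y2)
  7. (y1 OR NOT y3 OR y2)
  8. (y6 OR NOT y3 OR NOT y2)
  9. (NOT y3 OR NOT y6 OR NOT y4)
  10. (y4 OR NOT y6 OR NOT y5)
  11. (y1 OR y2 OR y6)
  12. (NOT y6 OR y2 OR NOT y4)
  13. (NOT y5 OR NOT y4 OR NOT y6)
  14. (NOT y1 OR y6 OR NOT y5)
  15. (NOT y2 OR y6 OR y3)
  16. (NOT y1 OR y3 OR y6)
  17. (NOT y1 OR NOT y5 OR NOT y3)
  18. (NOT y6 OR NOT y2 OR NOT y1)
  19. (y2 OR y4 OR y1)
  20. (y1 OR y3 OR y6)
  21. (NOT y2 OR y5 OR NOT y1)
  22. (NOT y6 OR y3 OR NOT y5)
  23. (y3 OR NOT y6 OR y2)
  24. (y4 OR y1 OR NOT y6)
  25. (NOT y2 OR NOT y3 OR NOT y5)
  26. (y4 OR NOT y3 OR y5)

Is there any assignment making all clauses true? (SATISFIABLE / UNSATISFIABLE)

UNSATISFIABLE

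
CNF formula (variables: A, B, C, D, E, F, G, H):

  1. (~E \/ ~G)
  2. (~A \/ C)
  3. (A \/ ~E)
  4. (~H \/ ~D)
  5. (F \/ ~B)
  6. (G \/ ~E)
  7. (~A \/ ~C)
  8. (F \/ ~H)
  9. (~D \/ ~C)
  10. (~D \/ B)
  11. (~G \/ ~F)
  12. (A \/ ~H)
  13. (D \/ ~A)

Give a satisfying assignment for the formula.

A=False, B=False, C=True, D=False, E=False, F=False, G=False, H=False

Check each clause:
  1. (~G \/ ~E) — ~G is true.
  2. (~A \/ C) — C is true.
  3. (~E \/ A) — ~E is true.
  4. (~H \/ ~D) — ~H is true.
  5. (F \/ ~B) — ~B is true.
  6. (G \/ ~E) — ~E is true.
  7. (~A \/ ~C) — ~A is true.
  8. (F \/ ~H) — ~H is true.
  9. (~D \/ ~C) — ~D is true.
  10. (~D \/ B) — ~D is true.
  11. (~G \/ ~F) — ~G is true.
  12. (~H \/ A) — ~H is true.
  13. (D \/ ~A) — ~A is true.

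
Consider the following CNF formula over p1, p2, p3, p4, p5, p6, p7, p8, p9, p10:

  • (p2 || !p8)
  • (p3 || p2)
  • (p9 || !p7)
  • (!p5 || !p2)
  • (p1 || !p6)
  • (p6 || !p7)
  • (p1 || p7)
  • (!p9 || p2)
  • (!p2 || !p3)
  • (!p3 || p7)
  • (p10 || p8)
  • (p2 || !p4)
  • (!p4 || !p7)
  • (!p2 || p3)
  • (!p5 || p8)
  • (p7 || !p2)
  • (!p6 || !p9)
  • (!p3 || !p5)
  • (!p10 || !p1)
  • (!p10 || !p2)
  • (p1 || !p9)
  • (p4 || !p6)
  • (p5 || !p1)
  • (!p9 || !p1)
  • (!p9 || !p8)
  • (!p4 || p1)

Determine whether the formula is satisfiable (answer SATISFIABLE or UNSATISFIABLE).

p2 = True:
  propagation gives p5=False, p3=False; an empty clause results — contradiction.
p2 = False:
  propagation gives p8=False, p3=True, p9=False, p7=False; an empty clause results — contradiction.
Every branch closes, so no satisfying assignment exists.

UNSATISFIABLE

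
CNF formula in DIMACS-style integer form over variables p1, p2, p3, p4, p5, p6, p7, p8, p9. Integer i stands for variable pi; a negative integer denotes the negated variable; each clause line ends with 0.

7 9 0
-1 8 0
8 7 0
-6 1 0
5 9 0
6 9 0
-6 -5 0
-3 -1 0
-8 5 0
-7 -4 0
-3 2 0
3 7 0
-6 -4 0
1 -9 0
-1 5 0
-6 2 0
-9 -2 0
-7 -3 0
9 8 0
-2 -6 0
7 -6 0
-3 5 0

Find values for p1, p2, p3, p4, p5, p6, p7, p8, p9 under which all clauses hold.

p1 = True  p2 = False  p3 = False  p4 = False  p5 = True  p6 = False  p7 = True  p8 = True  p9 = True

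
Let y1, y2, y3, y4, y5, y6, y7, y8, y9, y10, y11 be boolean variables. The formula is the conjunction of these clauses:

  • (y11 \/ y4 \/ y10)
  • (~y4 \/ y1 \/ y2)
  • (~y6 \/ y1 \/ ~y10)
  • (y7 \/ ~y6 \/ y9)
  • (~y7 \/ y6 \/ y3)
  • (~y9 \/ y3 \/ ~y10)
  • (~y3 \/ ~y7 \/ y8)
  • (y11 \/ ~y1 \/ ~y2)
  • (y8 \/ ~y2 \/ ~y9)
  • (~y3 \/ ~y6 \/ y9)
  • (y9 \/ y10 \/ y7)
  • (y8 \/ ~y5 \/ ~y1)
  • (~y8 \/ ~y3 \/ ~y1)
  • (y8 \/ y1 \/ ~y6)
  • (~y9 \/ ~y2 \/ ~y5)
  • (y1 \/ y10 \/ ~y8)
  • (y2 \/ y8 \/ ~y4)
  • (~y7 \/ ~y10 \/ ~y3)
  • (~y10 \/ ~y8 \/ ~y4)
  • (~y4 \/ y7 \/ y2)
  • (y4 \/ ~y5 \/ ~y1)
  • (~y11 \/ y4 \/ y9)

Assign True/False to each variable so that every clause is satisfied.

y1=F, y2=T, y3=F, y4=T, y5=T, y6=F, y7=F, y8=F, y9=F, y10=T, y11=F

Branch on y1: take y1 = False.
Branch on y2: take y2 = True.
Branch on y3: take y3 = False.
For the remaining variables, y4 = True, y5 = True, y6 = False, y7 = False, y8 = False, y9 = False, y10 = True, y11 = False works.
Check each clause:
  1. (y11 \/ y4 \/ y10) — y10 is true.
  2. (y1 \/ y2 \/ ~y4) — y2 is true.
  3. (~y6 \/ ~y10 \/ y1) — ~y6 is true.
  4. (y9 \/ y7 \/ ~y6) — ~y6 is true.
  5. (~y7 \/ y3 \/ y6) — ~y7 is true.
  6. (~y9 \/ ~y10 \/ y3) — ~y9 is true.
  7. (y8 \/ ~y7 \/ ~y3) — ~y7 is true.
  8. (~y2 \/ y11 \/ ~y1) — ~y1 is true.
  9. (~y2 \/ ~y9 \/ y8) — ~y9 is true.
  10. (~y6 \/ ~y3 \/ y9) — ~y6 is true.
  11. (y10 \/ y7 \/ y9) — y10 is true.
  12. (~y5 \/ ~y1 \/ y8) — ~y1 is true.
  13. (~y8 \/ ~y1 \/ ~y3) — ~y8 is true.
  14. (~y6 \/ y8 \/ y1) — ~y6 is true.
  15. (~y5 \/ ~y9 \/ ~y2) — ~y9 is true.
  16. (y1 \/ ~y8 \/ y10) — ~y8 is true.
  17. (~y4 \/ y2 \/ y8) — y2 is true.
  18. (~y3 \/ ~y7 \/ ~y10) — ~y7 is true.
  19. (~y4 \/ ~y8 \/ ~y10) — ~y8 is true.
  20. (~y4 \/ y7 \/ y2) — y2 is true.
  21. (~y1 \/ y4 \/ ~y5) — y4 is true.
  22. (y4 \/ y9 \/ ~y11) — y4 is true.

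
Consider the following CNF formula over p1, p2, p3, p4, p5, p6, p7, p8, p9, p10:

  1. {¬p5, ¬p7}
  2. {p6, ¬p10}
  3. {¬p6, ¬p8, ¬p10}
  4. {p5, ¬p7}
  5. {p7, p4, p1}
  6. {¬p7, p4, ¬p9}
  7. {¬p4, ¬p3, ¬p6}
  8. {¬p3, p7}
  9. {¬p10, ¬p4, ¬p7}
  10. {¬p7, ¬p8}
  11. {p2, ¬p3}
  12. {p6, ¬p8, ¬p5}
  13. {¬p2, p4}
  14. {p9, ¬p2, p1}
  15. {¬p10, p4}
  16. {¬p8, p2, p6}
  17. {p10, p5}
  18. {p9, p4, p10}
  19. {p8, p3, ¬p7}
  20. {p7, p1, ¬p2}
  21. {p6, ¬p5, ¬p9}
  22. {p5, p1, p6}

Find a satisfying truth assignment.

p1 occurs only positively in the remaining clauses — set p1 = True.
Branch on p2: take p2 = True.
  then p4 is forced to True.
The remaining clauses are satisfied by p3 = False, p5 = True, p6 = True, p7 = False, p8 = False, p9 = True, p10 = True.
Every clause has at least one true literal under this assignment.

p1=T, p2=T, p3=F, p4=T, p5=T, p6=T, p7=F, p8=F, p9=T, p10=T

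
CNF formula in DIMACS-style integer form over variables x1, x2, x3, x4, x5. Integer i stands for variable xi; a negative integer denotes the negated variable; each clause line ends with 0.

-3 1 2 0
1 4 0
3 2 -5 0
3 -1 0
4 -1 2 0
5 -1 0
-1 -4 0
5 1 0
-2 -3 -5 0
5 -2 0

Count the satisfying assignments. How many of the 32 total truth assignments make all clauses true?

Satisfying assignments:
  x1=F x2=T x3=F x4=T x5=T
Count: 1.

1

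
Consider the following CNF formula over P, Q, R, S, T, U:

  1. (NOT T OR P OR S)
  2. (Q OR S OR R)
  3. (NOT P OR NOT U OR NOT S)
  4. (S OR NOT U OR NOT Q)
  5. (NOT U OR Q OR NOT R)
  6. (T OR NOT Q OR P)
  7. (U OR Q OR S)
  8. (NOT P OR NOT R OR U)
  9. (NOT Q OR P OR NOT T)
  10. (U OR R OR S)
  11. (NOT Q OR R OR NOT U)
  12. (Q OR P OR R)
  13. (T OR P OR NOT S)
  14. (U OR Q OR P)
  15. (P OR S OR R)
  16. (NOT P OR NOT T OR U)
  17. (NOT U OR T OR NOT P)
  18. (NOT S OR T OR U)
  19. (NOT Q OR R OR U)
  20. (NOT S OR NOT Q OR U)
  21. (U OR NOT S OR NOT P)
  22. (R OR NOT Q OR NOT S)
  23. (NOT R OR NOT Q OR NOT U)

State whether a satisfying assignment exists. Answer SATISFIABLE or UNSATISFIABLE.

U = True:
  Q = True:
    propagation gives S=True, P=False, T=True; an empty clause results — contradiction.
  Q = False:
    propagation gives R=False, S=True, P=False; an empty clause results — contradiction.
U = False:
  P = True:
    propagation gives R=False, S=True; an empty clause results — contradiction.
  P = False:
    propagation gives Q=True, T=True; an empty clause results — contradiction.
Every branch closes, so no satisfying assignment exists.

UNSATISFIABLE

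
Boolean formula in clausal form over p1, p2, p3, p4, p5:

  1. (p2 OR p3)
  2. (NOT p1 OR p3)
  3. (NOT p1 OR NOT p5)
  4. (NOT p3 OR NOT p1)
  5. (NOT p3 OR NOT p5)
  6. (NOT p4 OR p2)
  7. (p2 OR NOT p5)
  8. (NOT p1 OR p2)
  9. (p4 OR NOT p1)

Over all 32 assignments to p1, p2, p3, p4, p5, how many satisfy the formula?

7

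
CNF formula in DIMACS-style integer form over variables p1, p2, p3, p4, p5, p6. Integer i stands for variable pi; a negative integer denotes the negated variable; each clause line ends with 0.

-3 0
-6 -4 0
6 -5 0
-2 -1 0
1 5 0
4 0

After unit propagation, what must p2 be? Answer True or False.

(~p3) is a unit clause: p3 = False.
(p4) stands alone — p4 = True.
From (~p4 \/ ~p6) and p4 = True: p6 = False.
From (~p5 \/ p6) and p6 = False: p5 = False.
(p5 \/ p1) with p5 = False leaves only p1, so p1 = True.
From (~p2 \/ ~p1) and p1 = True: p2 = False.

False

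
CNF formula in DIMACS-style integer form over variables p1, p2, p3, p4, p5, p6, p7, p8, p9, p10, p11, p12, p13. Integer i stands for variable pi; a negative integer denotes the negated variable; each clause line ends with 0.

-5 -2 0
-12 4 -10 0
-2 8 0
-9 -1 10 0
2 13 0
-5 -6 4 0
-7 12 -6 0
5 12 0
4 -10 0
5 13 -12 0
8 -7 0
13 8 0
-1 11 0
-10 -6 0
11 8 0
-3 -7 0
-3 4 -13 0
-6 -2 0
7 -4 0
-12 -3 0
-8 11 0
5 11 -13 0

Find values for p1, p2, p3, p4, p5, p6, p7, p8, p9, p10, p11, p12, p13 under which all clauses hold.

p1 = T, p2 = F, p3 = F, p4 = T, p5 = T, p6 = F, p7 = T, p8 = T, p9 = T, p10 = T, p11 = T, p12 = T, p13 = T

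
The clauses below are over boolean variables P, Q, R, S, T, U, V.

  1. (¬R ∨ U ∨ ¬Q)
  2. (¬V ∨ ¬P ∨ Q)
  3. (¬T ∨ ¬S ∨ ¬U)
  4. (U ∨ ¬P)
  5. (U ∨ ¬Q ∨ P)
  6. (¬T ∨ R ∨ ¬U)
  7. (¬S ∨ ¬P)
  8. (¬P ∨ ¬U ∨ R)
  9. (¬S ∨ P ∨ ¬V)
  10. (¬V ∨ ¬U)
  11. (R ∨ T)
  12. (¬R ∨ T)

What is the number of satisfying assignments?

10

Case analysis on U and P:
  U=T, P=T: remaining (Q,R,S,T,V) ∈ {(F,T,F,T,F); (T,T,F,T,F)} — 2.
  U=T, P=F: remaining (Q,R,S,T,V) ∈ {(F,T,F,T,F); (T,T,F,T,F)} — 2.
  U=F, P=T: a clause becomes empty — 0.
  U=F, P=F: R free; 3 ways for (Q,S,T,V) × 2^1 = 6.
Total: 2 + 2 + 0 + 6 = 10.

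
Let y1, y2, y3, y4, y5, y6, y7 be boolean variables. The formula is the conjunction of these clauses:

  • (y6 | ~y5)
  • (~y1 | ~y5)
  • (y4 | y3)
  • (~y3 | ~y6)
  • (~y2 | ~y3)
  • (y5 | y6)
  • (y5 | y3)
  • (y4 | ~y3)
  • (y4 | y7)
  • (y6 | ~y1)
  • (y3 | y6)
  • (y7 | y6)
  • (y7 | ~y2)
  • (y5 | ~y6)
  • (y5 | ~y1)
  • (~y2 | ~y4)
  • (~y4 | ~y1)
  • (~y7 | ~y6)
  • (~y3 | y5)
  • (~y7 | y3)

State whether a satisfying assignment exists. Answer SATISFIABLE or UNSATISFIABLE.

SATISFIABLE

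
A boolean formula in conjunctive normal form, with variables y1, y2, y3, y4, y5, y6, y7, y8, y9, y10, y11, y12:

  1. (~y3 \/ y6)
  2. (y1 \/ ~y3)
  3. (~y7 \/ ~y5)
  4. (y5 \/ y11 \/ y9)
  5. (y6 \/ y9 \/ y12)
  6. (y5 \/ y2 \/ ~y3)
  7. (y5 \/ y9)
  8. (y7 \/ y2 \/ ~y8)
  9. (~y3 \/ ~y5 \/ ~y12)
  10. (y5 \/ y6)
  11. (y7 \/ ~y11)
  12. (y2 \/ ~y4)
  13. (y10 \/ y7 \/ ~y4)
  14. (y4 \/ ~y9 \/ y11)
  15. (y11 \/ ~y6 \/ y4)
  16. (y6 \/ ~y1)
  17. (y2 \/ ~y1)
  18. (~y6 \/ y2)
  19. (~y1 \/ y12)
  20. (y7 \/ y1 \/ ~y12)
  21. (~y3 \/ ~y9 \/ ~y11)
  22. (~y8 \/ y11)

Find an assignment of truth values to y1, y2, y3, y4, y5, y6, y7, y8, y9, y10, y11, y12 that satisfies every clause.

y1=True, y2=True, y3=False, y4=True, y5=False, y6=True, y7=True, y8=True, y9=True, y10=False, y11=True, y12=True

Check each clause:
  1. (y6 \/ ~y3) — ~y3 is true.
  2. (y1 \/ ~y3) — y1 is true.
  3. (~y7 \/ ~y5) — ~y5 is true.
  4. (y11 \/ y9 \/ y5) — y9 is true.
  5. (y6 \/ y12 \/ y9) — y9 is true.
  6. (~y3 \/ y2 \/ y5) — y2 is true.
  7. (y9 \/ y5) — y9 is true.
  8. (y7 \/ y2 \/ ~y8) — y2 is true.
  9. (~y3 \/ ~y12 \/ ~y5) — ~y5 is true.
  10. (y6 \/ y5) — y6 is true.
  11. (~y11 \/ y7) — y7 is true.
  12. (~y4 \/ y2) — y2 is true.
  13. (~y4 \/ y7 \/ y10) — y7 is true.
  14. (y4 \/ y11 \/ ~y9) — y11 is true.
  15. (y11 \/ ~y6 \/ y4) — y11 is true.
  16. (~y1 \/ y6) — y6 is true.
  17. (y2 \/ ~y1) — y2 is true.
  18. (~y6 \/ y2) — y2 is true.
  19. (~y1 \/ y12) — y12 is true.
  20. (~y12 \/ y1 \/ y7) — y1 is true.
  21. (~y9 \/ ~y3 \/ ~y11) — ~y3 is true.
  22. (y11 \/ ~y8) — y11 is true.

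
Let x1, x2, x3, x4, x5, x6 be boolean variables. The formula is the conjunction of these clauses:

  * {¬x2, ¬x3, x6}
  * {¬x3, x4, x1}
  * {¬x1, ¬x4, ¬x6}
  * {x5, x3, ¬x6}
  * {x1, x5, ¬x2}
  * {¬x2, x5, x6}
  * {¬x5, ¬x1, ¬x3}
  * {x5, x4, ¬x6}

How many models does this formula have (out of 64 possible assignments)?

25

Split on x5, then x6.
  x5=T, x6=T: x2 free; 4 ways for (x1,x3,x4) × 2^1 = 8.
  x5=T, x6=F: 9 of the 16 assignments to (x1,x2,x3,x4) work.
  x5=F, x6=T: remaining (x1,x2,x3,x4) ∈ {(F,F,T,T)} — 1.
  x5=F, x6=F: 7 of the 16 assignments to (x1,x2,x3,x4) work.
Total: 8 + 9 + 1 + 7 = 25.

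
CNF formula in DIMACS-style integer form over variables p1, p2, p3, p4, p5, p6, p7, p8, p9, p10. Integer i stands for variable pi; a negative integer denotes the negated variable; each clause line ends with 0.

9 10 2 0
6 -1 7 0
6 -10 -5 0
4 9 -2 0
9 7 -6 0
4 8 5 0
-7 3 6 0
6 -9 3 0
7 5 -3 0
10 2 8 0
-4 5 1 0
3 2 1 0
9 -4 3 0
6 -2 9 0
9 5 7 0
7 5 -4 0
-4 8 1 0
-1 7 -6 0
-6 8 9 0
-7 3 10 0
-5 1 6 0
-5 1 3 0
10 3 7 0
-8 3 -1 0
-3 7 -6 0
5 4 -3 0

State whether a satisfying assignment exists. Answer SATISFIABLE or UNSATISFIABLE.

SATISFIABLE

Set p1 = True and propagate.
The remaining clauses are satisfied by p2 = True, p3 = False, p4 = False, p5 = True, p6 = True, p7 = True, p8 = False, p9 = True, p10 = True.
So p1=T, p2=T, p3=F, p4=F, p5=T, p6=T, p7=T, p8=F, p9=T, p10=T is a satisfying assignment.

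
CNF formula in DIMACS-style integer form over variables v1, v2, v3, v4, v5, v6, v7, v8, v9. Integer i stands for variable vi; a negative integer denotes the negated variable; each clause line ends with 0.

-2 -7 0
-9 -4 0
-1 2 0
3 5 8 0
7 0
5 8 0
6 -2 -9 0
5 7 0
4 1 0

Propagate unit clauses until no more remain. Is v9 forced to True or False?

False

(v7) stands alone — v7 = True.
From (¬v2 ∨ ¬v7) and v7 = True: v2 = False.
(v2 ∨ ¬v1): since v2 = False, the clause reduces to (¬v1). v1 = False.
(v4 ∨ v1) with v1 = False leaves only v4, so v4 = True.
(¬v9 ∨ ¬v4): since v4 = True, the clause reduces to (¬v9). v9 = False.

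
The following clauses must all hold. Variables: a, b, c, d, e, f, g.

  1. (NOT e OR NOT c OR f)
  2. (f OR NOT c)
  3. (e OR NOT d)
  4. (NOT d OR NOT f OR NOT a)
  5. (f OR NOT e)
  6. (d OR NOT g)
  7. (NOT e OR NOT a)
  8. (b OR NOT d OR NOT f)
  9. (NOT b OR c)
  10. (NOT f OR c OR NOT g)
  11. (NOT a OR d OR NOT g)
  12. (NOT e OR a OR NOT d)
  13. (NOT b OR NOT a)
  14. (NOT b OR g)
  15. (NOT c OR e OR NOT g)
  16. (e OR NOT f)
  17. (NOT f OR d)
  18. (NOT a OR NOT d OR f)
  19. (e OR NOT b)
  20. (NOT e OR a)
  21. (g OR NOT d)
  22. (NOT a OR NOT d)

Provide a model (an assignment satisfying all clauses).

a = F, b = F, c = F, d = F, e = F, f = F, g = F

Branch on a: take a = False.
  then e is forced to False.
  then d is forced to False.
  then g is forced to False.
  then b is forced to False.
  then f is forced to False.
  then c is forced to False.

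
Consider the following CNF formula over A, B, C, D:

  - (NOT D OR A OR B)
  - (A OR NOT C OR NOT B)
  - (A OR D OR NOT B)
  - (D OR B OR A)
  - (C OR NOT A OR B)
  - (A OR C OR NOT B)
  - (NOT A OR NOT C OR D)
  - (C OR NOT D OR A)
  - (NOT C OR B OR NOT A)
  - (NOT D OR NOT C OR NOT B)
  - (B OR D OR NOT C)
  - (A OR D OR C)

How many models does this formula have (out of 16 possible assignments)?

2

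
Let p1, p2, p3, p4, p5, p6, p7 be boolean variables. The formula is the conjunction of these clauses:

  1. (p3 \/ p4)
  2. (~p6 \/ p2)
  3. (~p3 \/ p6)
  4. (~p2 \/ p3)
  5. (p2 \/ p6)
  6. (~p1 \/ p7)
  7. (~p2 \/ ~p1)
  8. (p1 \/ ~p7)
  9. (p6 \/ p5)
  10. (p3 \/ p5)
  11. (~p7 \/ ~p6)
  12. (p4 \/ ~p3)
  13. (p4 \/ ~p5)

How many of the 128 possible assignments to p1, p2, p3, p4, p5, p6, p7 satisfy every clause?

2

Satisfying assignments:
  p1=0 p2=1 p3=1 p4=1 p5=0 p6=1 p7=0
  p1=0 p2=1 p3=1 p4=1 p5=1 p6=1 p7=0
Count: 2.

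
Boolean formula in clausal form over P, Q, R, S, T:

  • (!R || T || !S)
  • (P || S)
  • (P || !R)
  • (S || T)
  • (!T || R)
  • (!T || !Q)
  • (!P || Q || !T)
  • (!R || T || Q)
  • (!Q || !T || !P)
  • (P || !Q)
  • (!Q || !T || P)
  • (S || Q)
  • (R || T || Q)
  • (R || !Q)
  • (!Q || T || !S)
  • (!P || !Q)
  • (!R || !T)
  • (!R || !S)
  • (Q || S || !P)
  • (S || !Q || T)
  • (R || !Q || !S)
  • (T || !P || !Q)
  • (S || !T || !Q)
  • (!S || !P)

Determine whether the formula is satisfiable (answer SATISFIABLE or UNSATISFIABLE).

UNSATISFIABLE

Q = True:
  propagation gives T=False, S=True; an empty clause results — contradiction.
Q = False:
  propagation gives S=True, R=False, T=False; an empty clause results — contradiction.
Every branch closes, so no satisfying assignment exists.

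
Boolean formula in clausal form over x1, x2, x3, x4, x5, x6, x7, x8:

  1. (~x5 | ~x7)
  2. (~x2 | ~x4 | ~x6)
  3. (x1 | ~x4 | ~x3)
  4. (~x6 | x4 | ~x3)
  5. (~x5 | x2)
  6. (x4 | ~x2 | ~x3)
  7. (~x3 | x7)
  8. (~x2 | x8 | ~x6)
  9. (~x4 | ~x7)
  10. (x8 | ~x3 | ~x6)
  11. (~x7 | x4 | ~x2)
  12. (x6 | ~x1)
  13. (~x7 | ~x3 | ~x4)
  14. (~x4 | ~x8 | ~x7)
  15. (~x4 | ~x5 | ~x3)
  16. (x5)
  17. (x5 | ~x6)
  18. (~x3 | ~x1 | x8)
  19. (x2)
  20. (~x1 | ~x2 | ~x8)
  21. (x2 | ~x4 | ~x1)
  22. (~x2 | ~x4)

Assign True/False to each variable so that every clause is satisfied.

(x5) is a unit clause, so x5 = True.
(~x7) is a unit clause, so x7 = False.
(x2) is a unit clause, so x2 = True.
The clause (~x3) is unit: x3 must be False.
Unit propagation: (~x4) forces x4 = False.
Pure literal: x1 appears only negated; assign x1 = False.
Try x6 = False.
x8 is now unconstrained; take x8 = True.

x1=False, x2=True, x3=False, x4=False, x5=True, x6=False, x7=False, x8=True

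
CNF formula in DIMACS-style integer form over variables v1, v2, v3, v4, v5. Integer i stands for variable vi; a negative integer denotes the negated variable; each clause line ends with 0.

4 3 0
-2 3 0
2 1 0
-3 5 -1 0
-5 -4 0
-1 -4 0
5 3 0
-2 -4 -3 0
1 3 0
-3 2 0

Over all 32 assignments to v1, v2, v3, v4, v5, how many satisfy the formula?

3

The models are:
  v1=F v2=T v3=T v4=F v5=F
  v1=F v2=T v3=T v4=F v5=T
  v1=T v2=T v3=T v4=F v5=T
Count: 3.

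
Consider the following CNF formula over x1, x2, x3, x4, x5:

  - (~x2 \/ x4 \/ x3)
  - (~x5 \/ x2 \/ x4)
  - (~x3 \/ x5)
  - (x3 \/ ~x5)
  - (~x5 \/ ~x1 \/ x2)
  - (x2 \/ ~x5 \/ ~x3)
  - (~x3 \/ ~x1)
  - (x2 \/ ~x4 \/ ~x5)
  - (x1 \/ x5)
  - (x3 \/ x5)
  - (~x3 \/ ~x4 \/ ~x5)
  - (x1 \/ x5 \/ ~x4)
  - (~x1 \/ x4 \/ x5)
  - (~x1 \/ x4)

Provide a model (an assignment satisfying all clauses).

x1 = False  x2 = True  x3 = True  x4 = False  x5 = True

Set x1 = False and propagate.
  then x5 is forced to True.
  then x3 is forced to True.
  then x2 is forced to True.
  then x4 is forced to False.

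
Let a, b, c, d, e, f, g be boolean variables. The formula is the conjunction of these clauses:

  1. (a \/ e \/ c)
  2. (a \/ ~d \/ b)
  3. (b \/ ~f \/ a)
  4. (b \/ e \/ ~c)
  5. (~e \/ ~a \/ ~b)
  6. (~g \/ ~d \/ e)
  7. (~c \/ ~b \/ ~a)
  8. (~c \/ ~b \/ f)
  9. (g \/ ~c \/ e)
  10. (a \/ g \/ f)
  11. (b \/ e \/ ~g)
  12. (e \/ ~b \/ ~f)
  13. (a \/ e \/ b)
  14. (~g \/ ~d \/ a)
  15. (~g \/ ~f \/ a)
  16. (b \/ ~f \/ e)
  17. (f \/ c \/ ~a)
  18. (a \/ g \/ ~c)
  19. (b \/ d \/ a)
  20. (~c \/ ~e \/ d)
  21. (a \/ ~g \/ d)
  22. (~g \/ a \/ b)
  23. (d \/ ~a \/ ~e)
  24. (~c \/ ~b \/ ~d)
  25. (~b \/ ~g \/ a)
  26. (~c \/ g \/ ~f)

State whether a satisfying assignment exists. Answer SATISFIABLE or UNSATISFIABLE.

Branch on a: take a = False.
For the remaining variables, b = True, c = False, d = True, e = True, f = True, g = False works.
Every clause has at least one true literal under this assignment.
So a = F, b = T, c = F, d = T, e = T, f = T, g = F is a satisfying assignment.

SATISFIABLE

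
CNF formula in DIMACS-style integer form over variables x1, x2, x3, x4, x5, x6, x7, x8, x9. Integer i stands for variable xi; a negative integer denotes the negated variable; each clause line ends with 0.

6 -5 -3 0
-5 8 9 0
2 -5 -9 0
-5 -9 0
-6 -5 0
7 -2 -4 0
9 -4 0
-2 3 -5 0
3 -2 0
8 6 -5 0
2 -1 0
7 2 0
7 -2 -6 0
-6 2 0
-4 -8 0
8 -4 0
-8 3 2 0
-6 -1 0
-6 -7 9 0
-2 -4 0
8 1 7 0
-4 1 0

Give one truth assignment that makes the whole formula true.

x1 = F  x2 = T  x3 = T  x4 = F  x5 = F  x6 = F  x7 = T  x8 = F  x9 = T

Check each clause:
  1. {x6, ¬x3, ¬x5} — ¬x5 is true.
  2. {x9, x8, ¬x5} — x9 is true.
  3. {x2, ¬x9, ¬x5} — x2 is true.
  4. {¬x9, ¬x5} — ¬x5 is true.
  5. {¬x6, ¬x5} — ¬x6 is true.
  6. {¬x4, x7, ¬x2} — ¬x4 is true.
  7. {¬x4, x9} — x9 is true.
  8. {x3, ¬x2, ¬x5} — x3 is true.
  9. {¬x2, x3} — x3 is true.
  10. {x8, ¬x5, x6} — ¬x5 is true.
  11. {x2, ¬x1} — x2 is true.
  12. {x2, x7} — x2 is true.
  13. {x7, ¬x6, ¬x2} — ¬x6 is true.
  14. {x2, ¬x6} — x2 is true.
  15. {¬x8, ¬x4} — ¬x8 is true.
  16. {x8, ¬x4} — ¬x4 is true.
  17. {x3, ¬x8, x2} — ¬x8 is true.
  18. {¬x1, ¬x6} — ¬x6 is true.
  19. {x9, ¬x7, ¬x6} — x9 is true.
  20. {¬x2, ¬x4} — ¬x4 is true.
  21. {x8, x1, x7} — x7 is true.
  22. {¬x4, x1} — ¬x4 is true.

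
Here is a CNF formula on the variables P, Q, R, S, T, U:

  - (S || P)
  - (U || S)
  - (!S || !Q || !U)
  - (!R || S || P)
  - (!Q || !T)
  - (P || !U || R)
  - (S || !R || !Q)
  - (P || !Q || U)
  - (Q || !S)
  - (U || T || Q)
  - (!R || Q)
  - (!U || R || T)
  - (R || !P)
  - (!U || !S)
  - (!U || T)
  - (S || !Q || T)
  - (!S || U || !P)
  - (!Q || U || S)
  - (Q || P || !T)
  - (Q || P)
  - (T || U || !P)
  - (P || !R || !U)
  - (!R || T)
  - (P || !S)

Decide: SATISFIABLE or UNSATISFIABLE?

UNSATISFIABLE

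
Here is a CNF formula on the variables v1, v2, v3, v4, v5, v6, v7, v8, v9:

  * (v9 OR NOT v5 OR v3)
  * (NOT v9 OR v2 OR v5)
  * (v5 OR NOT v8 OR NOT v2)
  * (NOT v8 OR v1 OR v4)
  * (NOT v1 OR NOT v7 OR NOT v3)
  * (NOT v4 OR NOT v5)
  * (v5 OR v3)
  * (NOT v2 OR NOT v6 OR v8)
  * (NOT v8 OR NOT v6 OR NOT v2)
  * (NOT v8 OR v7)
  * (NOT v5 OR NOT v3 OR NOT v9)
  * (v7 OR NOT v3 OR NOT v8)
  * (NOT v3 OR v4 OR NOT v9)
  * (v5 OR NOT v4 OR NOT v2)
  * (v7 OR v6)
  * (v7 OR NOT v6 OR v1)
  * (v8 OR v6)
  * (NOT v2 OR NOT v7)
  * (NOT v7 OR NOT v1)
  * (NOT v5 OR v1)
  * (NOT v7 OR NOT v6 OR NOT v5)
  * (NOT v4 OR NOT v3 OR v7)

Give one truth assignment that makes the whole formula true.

v1=True  v2=False  v3=True  v4=False  v5=True  v6=True  v7=False  v8=False  v9=False

Try v1 = True.
  then v7 is forced to False.
  then v8 is forced to False.
  then v6 is forced to True.
  then v2 is forced to False.
For the remaining variables, v3 = True, v4 = False, v5 = True, v9 = False works.
Every clause has at least one true literal under this assignment.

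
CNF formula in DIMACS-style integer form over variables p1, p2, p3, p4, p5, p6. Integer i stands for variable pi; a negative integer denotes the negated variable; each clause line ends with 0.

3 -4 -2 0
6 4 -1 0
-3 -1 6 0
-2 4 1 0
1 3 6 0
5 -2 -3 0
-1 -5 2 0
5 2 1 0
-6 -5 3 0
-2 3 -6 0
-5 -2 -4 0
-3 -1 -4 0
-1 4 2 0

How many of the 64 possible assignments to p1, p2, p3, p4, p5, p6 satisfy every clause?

7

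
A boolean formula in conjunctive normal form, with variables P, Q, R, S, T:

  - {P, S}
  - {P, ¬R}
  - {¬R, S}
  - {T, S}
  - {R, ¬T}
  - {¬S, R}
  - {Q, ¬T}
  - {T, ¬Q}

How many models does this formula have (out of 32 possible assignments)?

2

The models are:
  P=1 Q=0 R=1 S=1 T=0
  P=1 Q=1 R=1 S=1 T=1
That's 2 in total.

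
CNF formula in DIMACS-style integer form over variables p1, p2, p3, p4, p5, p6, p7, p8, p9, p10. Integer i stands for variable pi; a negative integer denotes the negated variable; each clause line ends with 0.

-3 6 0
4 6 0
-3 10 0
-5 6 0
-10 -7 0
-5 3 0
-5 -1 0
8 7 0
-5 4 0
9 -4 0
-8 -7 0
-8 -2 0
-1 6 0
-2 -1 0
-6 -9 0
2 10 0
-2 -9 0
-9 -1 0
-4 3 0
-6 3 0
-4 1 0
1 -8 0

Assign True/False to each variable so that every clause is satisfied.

Pure literal: p5 appears only negated; assign p5 = False.
Set p1 = True and propagate.
  then p6 is forced to True.
  then p2 is forced to False.
  then p9 is forced to False.
  then p4 is forced to False.
  then p10 is forced to True.
  then p7 is forced to False.
  then p8 is forced to True.
  then p3 is forced to True.
Every clause has at least one true literal under this assignment.

p1=T, p2=F, p3=T, p4=F, p5=F, p6=T, p7=F, p8=T, p9=F, p10=T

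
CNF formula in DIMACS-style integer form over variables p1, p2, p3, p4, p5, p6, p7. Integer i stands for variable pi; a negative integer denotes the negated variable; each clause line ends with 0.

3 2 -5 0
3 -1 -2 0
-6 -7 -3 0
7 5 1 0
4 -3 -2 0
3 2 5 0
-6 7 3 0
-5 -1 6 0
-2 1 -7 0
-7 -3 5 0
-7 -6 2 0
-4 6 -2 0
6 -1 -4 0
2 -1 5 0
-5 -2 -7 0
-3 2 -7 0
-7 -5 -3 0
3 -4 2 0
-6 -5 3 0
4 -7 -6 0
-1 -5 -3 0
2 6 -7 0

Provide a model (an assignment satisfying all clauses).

Branch on p1: take p1 = False.
Try p2 = True.
  then p7 is forced to False.
  then p5 is forced to True.
Try p3 = True.
  then p4 is forced to True.
  then p6 is forced to True.

p1=False  p2=True  p3=True  p4=True  p5=True  p6=True  p7=False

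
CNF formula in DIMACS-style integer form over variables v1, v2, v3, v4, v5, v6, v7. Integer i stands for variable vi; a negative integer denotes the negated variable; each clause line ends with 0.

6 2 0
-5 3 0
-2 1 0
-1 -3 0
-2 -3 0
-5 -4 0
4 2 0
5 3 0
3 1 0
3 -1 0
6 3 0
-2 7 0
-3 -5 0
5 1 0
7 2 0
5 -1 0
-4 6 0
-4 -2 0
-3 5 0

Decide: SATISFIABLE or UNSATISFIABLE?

v3 = True:
  propagation gives v1=False, v2=False, v6=True, v4=True; an empty clause results — contradiction.
v3 = False:
  propagation gives v5=False; an empty clause results — contradiction.
Every branch closes, so no satisfying assignment exists.

UNSATISFIABLE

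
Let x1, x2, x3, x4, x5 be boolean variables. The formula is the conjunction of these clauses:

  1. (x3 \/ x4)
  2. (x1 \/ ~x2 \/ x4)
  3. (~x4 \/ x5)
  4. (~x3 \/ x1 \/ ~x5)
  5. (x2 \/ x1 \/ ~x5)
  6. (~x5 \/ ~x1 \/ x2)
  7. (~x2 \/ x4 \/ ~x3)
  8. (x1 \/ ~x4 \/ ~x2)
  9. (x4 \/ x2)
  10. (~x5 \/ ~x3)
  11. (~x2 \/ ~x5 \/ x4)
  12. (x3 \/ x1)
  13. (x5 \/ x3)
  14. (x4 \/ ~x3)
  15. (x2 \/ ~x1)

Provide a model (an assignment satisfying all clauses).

x1=1  x2=1  x3=0  x4=1  x5=1

Check each clause:
  1. (x4 \/ x3) — x4 is true.
  2. (x4 \/ x1 \/ ~x2) — x1 is true.
  3. (x5 \/ ~x4) — x5 is true.
  4. (~x5 \/ ~x3 \/ x1) — x1 is true.
  5. (~x5 \/ x1 \/ x2) — x1 is true.
  6. (x2 \/ ~x5 \/ ~x1) — x2 is true.
  7. (~x2 \/ x4 \/ ~x3) — x4 is true.
  8. (x1 \/ ~x4 \/ ~x2) — x1 is true.
  9. (x4 \/ x2) — x2 is true.
  10. (~x3 \/ ~x5) — ~x3 is true.
  11. (~x5 \/ ~x2 \/ x4) — x4 is true.
  12. (x1 \/ x3) — x1 is true.
  13. (x5 \/ x3) — x5 is true.
  14. (~x3 \/ x4) — x4 is true.
  15. (~x1 \/ x2) — x2 is true.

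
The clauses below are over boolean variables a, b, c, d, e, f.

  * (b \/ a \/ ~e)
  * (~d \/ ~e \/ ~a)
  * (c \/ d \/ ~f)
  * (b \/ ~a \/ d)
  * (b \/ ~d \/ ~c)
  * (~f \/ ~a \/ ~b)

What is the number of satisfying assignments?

27

Split on a, then b.
  a=1, b=1: c free; 3 ways for (d,e,f) × 2^1 = 6.
  a=1, b=0: remaining (c,d,e,f) ∈ {(0,1,0,0); (0,1,0,1)} — 2.
  a=0, b=1: e free; 7 ways for (c,d,f) × 2^1 = 14.
  a=0, b=0: 5 of the 16 assignments to (c,d,e,f) work.
Total: 6 + 2 + 14 + 5 = 27.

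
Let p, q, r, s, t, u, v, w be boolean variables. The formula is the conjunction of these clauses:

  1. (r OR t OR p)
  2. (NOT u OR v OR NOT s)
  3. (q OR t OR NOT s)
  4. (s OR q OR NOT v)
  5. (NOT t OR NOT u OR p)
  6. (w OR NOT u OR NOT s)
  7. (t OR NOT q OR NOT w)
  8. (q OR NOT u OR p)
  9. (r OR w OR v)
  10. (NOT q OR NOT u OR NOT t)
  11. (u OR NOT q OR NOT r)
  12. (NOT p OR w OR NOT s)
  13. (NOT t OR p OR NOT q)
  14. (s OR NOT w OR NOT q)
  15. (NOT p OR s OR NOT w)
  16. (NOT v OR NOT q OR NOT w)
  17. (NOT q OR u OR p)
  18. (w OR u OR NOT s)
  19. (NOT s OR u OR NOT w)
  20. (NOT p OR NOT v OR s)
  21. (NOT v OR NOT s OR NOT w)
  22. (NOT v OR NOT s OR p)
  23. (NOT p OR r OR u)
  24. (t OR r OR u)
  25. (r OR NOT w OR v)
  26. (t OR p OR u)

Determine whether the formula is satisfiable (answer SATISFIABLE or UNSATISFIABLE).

Set p = True and propagate.
Set q = False and propagate.
The remaining clauses are satisfied by r = True, s = False, t = True, u = False, v = False, w = False.
Every clause has at least one true literal under this assignment.
So p=T, q=F, r=T, s=F, t=T, u=F, v=F, w=F is a satisfying assignment.

SATISFIABLE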